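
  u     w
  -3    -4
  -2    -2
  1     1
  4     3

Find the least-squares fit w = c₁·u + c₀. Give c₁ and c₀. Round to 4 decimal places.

c₁ = 0.9667, c₀ = -0.5000

Setting ∂/∂c₁ … = 0 gives: 30·c₁ + 0·c₀ = 29;  0·c₁ + 4·c₀ = -2.
(Σu·u = 30, Σu = 0, Σ1 = 4, Σu·w = 29, Σw = -2.)
Eliminating c₀: 4·(row 1) − 0·(row 2) gives 120·c₁ = 4·29 − 0·(-2) = 116, so c₁ = 29/30.
Then c₀ = ((-2) − 0·(29/30))/4 = -1/2.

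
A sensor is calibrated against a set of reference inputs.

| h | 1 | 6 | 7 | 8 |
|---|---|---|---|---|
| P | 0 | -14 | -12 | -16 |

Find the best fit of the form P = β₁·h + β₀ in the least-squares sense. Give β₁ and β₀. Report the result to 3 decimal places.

From the data, Σh·h = 150, Σh = 22, Σ1 = 4.
For AᵀP: Σh·P = -296, ΣP = -42.
Normal equations: [[150, 22]; [22, 4]]·[β₁, β₀]ᵀ = [-296, -42]ᵀ.
Eliminating β₀: 4·(row 1) − 22·(row 2) gives 116·β₁ = 4·(-296) − 22·(-42) = -260, so β₁ = -65/29.
Then β₀ = ((-42) − 22·(-65/29))/4 = 53/29.

β₁ = -2.241, β₀ = 1.828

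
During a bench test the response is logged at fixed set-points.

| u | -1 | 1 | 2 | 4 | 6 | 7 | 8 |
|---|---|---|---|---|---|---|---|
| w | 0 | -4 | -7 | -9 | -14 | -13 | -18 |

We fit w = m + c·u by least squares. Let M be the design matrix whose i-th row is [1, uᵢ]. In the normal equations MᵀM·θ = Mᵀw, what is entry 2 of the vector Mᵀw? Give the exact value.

-373

Entry 2 ↔ basis u, so (Mᵀw)_{2} = Σᵢ (u)·wᵢ = (-1)·(0) + (1)·(-4) + (2)·(-7) + (4)·(-9) + (6)·(-14) + (7)·(-13) + (8)·(-18) = -373.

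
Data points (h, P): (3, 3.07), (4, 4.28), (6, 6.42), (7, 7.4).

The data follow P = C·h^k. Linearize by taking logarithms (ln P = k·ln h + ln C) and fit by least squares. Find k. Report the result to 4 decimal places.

Taking logs, ln P = k·ln h + ln C, so regress ln P on ln h.
Over the data: Σln h = 6.2226, Σ(ln h)² = 10.1257, Σln P = 6.4365, Σln h·ln P = 10.4742.
Normal system: [[10.1257, 6.2226]; [6.2226, 4]]·[k, ln C]ᵀ = [10.4742, 6.4365]ᵀ.
Slope k = (n·Σln h·ln P − Σln h·Σln P)/(n·Σ(ln h)² − (Σln h)²) = (4·10.4742 − 6.2226·6.4365)/1.7825 = 1.03515; ln C = (Σln P − k·Σln h)/n = -0.00119.

k = 1.0351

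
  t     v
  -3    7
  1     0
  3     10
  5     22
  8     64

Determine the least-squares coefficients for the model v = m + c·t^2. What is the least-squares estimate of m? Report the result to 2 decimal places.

m = -1.19

AᵀA·[m, c]ᵀ = Aᵀv reads: 5·m + 108·c = 103;  108·m + 4884·c = 4799.
(Σ1 = 5, Σt^2 = 108, Σt^2·t^2 = 4884, Σv = 103, Σt^2·v = 4799.)
det = 5·4884 − 108² = 12756.
m = (103·4884 − 108·4799)/12756 = -1270/1063; c = (5·4799 − 108·103)/12756 = 12871/12756.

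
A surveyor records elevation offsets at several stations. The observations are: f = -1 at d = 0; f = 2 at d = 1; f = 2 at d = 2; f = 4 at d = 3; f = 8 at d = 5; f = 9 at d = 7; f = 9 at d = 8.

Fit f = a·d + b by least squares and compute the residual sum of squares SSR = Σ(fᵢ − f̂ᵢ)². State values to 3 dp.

From the data, Σd·d = 152, Σd = 26, Σ1 = 7.
Right-hand side: Σd·f = 193, Σf = 33.
Eliminating b: 7·(row 1) − 26·(row 2) gives 388·a = 7·193 − 26·33 = 493, so a = 493/388.
Then b = (33 − 26·(493/388))/7 = -1/194.
Residuals: -193/194, 285/388, -52/97, 75/388, 641/388, 43/388, -225/194; SSR = 2305/388.

SSR = 5.941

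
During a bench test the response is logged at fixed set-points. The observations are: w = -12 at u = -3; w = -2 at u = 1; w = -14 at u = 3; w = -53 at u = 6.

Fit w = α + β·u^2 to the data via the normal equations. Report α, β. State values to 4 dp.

α = -0.0921, β = -1.4660

With design matrix A, AᵀA = [[4, 55]; [55, 1459]] and Aᵀw = [-81, -2144]ᵀ.
Eliminating β: 1459·(row 1) − 55·(row 2) gives 2811·α = 1459·(-81) − 55·(-2144) = -259, so α = -259/2811.
Then β = ((-2144) − 55·(-259/2811))/1459 = -4121/2811.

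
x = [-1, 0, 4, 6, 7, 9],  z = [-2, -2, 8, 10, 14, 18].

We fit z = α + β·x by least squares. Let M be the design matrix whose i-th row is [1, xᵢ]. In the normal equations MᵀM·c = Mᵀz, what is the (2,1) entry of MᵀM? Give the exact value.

25

Row 2 ↔ basis x, column 1 ↔ basis 1, so (MᵀM)_{2,1} = Σᵢ x = (-1)·(1) + (0)·(1) + (4)·(1) + (6)·(1) + (7)·(1) + (9)·(1) = 25.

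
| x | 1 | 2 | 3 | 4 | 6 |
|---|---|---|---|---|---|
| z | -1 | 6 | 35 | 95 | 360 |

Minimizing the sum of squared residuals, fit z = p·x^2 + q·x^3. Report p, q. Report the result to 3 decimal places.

Normal-equation sums: Σx^2·x^2 = 1650, Σx^2·x^3 = 9076, Σx^3·x^3 = 51546.
For Aᵀz: Σx^2·z = 14818, Σx^3·z = 84832.
Determinant 1650·51546 − 9076² = 2677124.
p = (14818·51546 − 9076·84832)/2677124 = -1531651/669281; q = (1650·84832 − 9076·14818)/2677124 = 1371158/669281.

p = -2.289, q = 2.049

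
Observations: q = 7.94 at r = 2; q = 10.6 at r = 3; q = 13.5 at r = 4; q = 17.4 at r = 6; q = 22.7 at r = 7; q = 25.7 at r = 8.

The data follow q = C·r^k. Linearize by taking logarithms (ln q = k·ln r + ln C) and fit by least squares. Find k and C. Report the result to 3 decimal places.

With ln qᵢ as the transformed response and ln rᵢ as the regressor:
Σln r = 8.9952, Σ(ln r)² = 14.9303, Σln q = 16.2608, Σln r·ln q = 25.5827.
Equations: 14.9303·k + 8.9952·ln C = 25.5827;  8.9952·k + 6·ln C = 16.2608.
Solving (det = 8.6686): k = 0.83382, ln C = 1.46008, so C = exp(1.46008) = 4.30630.

k = 0.834, C = 4.306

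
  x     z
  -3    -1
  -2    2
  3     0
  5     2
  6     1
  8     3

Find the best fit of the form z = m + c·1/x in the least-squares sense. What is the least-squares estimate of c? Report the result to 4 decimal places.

c = 0.5124

Setting ∂/∂m … = 0 gives: 6·m + (-1/120)·c = 7;  (-1/120)·m + (889/1600)·c = 11/40.
Determinant 6·(889/1600) − (-1/120)² = 9601/2880.
m = (7·(889/1600) − (-1/120)·(11/40))/(9601/2880) = 11208/9601; c = (6·(11/40) − (-1/120)·7)/(9601/2880) = 4920/9601.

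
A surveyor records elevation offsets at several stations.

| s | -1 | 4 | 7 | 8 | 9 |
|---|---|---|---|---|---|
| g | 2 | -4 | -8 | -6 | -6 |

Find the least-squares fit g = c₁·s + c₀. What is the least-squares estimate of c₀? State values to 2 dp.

c₀ = 0.34

From the data, Σs·s = 211, Σs = 27, Σ1 = 5.
Moment sums: Σs·g = -176, Σg = -22.
AᵀA·[c₁, c₀]ᵀ = Aᵀg becomes [[211, 27]; [27, 5]]·[c₁, c₀]ᵀ = [-176, -22]ᵀ.
Determinant 211·5 − 27² = 326.
c₁ = ((-176)·5 − 27·(-22))/326 = -143/163; c₀ = (211·(-22) − 27·(-176))/326 = 55/163.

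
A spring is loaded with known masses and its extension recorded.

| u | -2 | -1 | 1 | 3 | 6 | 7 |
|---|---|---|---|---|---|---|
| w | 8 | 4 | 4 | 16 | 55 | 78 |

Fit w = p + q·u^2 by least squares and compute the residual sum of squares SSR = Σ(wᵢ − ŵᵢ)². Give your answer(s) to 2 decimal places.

SSR = 5.67

Sums needed: Σ1 = 6, Σu^2 = 100, Σu^2·u^2 = 3796.
Right-hand side: Σw = 165, Σu^2·w = 5986.
Eliminating q: 3796·(row 1) − 100·(row 2) gives 12776·p = 3796·165 − 100·5986 = 27740, so p = 6935/3194.
Then q = (5986 − 100·(6935/3194))/3796 = 2427/1597.
Residuals: -799/3194, 987/3194, 987/3194, 483/3194, -6009/3194, 4351/3194; SSR = 18115/3194.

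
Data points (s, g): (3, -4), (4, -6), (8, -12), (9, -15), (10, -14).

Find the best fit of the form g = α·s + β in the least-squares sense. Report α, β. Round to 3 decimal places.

Forming AᵀA = [[270, 34]; [34, 5]] and Aᵀg = [-407, -51]ᵀ gives AᵀA·[α, β]ᵀ = Aᵀg.
Determinant 270·5 − 34² = 194.
α = ((-407)·5 − 34·(-51))/194 = -301/194; β = (270·(-51) − 34·(-407))/194 = 34/97.

α = -1.552, β = 0.351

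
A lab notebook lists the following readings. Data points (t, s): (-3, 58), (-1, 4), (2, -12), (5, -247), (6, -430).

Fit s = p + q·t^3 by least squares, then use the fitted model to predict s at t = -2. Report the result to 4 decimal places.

ŝ = 19.3978

Forming XᵀX = [[5, 321]; [321, 63075]] and Xᵀs = [-627, -125421]ᵀ gives XᵀX·[p, q]ᵀ = Xᵀs.
Δ = 5·63075 − 321² = 212334.
p = ((-627)·63075 − 321·(-125421))/212334 = 118686/35389; q = (5·(-125421) − 321·(-627))/212334 = -70973/35389.
At t = -2: ŝ = (118686/35389)·(1) + (-70973/35389)·(-8) = 686470/35389.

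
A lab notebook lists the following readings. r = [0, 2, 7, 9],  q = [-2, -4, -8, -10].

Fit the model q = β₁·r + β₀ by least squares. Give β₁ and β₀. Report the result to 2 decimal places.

AᵀA·[β₁, β₀]ᵀ = Aᵀq reads: 134·β₁ + 18·β₀ = -154;  18·β₁ + 4·β₀ = -24.
Determinant 134·4 − 18² = 212.
β₁ = ((-154)·4 − 18·(-24))/212 = -46/53; β₀ = (134·(-24) − 18·(-154))/212 = -111/53.

β₁ = -0.87, β₀ = -2.09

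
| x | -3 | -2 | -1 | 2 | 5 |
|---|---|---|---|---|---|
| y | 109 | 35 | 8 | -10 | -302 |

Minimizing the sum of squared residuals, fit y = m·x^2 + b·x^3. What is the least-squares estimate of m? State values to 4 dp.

m = 3.0406

Setting ∂/∂m … = 0 gives: 739·m + 2881·b = -6461;  2881·m + 16483·b = -41061.
(Σx^2·x^2 = 739, Σx^2·x^3 = 2881, Σx^3·x^3 = 16483, Σx^2·y = -6461, Σx^3·y = -41061.)
det = 739·16483 − 2881² = 3880776.
m = ((-6461)·16483 − 2881·(-41061))/3880776 = 5900039/1940388; b = (739·(-41061) − 2881·(-6461))/3880776 = -5864969/1940388.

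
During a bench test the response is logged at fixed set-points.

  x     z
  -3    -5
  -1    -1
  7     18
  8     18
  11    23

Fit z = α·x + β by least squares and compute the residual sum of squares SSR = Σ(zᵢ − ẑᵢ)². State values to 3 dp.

With design matrix M, MᵀM = [[244, 22]; [22, 5]] and Mᵀz = [539, 53]ᵀ.
Δ = 244·5 − 22² = 736.
α = (539·5 − 22·53)/736 = 1529/736; β = (244·53 − 22·539)/736 = 537/368.
Residuals: -167/736, -281/736, 1471/736, -29/368, -965/736; SSR = 4355/736.

SSR = 5.917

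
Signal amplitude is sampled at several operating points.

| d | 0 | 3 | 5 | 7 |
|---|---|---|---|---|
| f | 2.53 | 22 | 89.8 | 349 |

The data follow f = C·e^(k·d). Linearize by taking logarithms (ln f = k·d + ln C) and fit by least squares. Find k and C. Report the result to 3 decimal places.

k = 0.705, C = 2.586

Linearized form: ln f = k·d + ln C. From the 4 transformed points,
Σd = 15.0000, Σ(d)² = 83.0000, Σln f = 14.3719, Σd·ln f = 72.7466.
Equations: 83.0000·k + 15.0000·ln C = 72.7466;  15.0000·k + 4·ln C = 14.3719.
Solving (det = 107.0000): k = 0.70474, ln C = 0.95020, so C = exp(0.95020) = 2.58622.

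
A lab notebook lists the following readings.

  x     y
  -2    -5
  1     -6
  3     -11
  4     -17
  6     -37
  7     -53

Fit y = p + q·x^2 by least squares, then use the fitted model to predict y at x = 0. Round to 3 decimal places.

From the data, Σ1 = 6, Σx^2 = 115, Σx^2·x^2 = 4051.
For Aᵀy: Σy = -129, Σx^2·y = -4326.
AᵀA·[p, q]ᵀ = Aᵀy becomes [[6, 115]; [115, 4051]]·[p, q]ᵀ = [-129, -4326]ᵀ.
Eliminating q: 4051·(row 1) − 115·(row 2) gives 11081·p = 4051·(-129) − 115·(-4326) = -25089, so p = -25089/11081.
Then q = ((-4326) − 115·(-25089/11081))/4051 = -11121/11081.
At x = 0: ŷ = (-25089/11081)·(1) + (-11121/11081)·(0) = -25089/11081.

ŷ = -2.264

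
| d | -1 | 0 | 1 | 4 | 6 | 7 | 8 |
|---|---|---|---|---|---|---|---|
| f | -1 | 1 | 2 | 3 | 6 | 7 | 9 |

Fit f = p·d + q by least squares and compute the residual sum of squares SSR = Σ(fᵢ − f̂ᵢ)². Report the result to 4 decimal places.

Sums needed: Σd·d = 167, Σd = 25, Σ1 = 7.
And Σd·f = 172, Σf = 27.
Normal equations: [[167, 25]; [25, 7]]·[p, q]ᵀ = [172, 27]ᵀ.
det = 167·7 − 25² = 544.
p = (172·7 − 25·27)/544 = 529/544; q = (167·27 − 25·172)/544 = 209/544.
Residuals: -7/17, 335/544, 175/272, -693/544, -7/32, -13/68, 455/544; SSR = 1833/544.

SSR = 3.3695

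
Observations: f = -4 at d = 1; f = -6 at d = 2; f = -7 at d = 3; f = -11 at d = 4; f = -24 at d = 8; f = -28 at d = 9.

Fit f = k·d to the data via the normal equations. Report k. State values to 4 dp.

k = -3.0000

The normal system MᵀM·[k]ᵀ = Mᵀf is [[175]]·[k]ᵀ = [-525]ᵀ.
Hence k = -525 / 175 ≈ -3.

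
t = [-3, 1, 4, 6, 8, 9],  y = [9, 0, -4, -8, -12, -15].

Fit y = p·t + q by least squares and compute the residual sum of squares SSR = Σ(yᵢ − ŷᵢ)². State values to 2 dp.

Compute the Gram sums: Σt·t = 207, Σt = 25, Σ1 = 6.
Moment sums: Σt·y = -322, Σy = -30.
So XᵀX·[p, q]ᵀ = Xᵀy: [[207, 25]; [25, 6]]·[p, q]ᵀ = [-322, -30]ᵀ.
Determinant 207·6 − 25² = 617.
p = ((-322)·6 − 25·(-30))/617 = -1182/617; q = (207·(-30) − 25·(-322))/617 = 1840/617.
Residuals: 167/617, -658/617, 420/617, 316/617, 212/617, -457/617; SSR = 1606/617.

SSR = 2.60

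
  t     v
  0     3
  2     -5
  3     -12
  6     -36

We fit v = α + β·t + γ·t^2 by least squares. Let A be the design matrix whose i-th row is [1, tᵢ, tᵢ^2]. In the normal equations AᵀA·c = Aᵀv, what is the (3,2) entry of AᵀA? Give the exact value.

251

Row 3 ↔ basis t^2, column 2 ↔ basis t, so (AᵀA)_{3,2} = Σᵢ (t^2)·(t) = (0)·(0) + (4)·(2) + (9)·(3) + (36)·(6) = 251.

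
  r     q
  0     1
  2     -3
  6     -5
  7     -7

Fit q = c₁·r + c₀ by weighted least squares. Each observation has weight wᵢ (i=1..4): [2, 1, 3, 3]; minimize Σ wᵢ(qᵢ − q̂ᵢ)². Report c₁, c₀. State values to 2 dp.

Sums needed: Σwᵢ·r·r = 259, Σwᵢ·r = 41, Σwᵢ·1 = 9.
For MᵀWq: Σwᵢ·r·q = -243, Σwᵢ·q = -37.
det = 259·9 − 41² = 650.
c₁ = ((-243)·9 − 41·(-37))/650 = -67/65; c₀ = (259·(-37) − 41·(-243))/650 = 38/65.

c₁ = -1.03, c₀ = 0.58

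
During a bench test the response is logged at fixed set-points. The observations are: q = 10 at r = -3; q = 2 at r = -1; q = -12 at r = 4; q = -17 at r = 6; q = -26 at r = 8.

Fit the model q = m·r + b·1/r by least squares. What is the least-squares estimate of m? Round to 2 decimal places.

Normal-equation sums: Σr·r = 126, Σr·1/r = 5, Σ1/r·1/r = 701/576.
Moment sums: Σr·q = -390, Σ1/r·q = -173/12.
So XᵀX·[m, b]ᵀ = Xᵀq: [[126, 5]; [5, 701/576]]·[m, b]ᵀ = [-390, -173/12]ᵀ.
Eliminating b: (701/576)·(row 1) − 5·(row 2) gives (4107/32)·m = (701/576)·(-390) − 5·(-173/12) = -38645/96, so m = -38645/12321.
Then b = ((-173/12) − 5·(-38645/12321))/(701/576) = 1424/1369.

m = -3.14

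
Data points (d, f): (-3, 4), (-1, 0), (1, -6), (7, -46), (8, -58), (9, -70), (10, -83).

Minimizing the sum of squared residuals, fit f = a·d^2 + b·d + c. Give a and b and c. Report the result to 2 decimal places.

a = -0.50, b = -3.07, c = -1.65

Entries of XᵀX: Σd^2·d^2 = 23141, Σd^2·d = 2557, Σd^2 = 305, Σd·d = 305, Σd = 31, Σ1 = 7.
Moment sums: Σd^2·f = -19906, Σd·f = -2264, Σf = -259.
Normal equations: [[23141, 2557, 305]; [2557, 305, 31]; [305, 31, 7]]·[a, b, c]ᵀ = [-19906, -2264, -259]ᵀ.
Row-reducing yields a = -114851/230006, b = -705805/230006, c = -190146/115003.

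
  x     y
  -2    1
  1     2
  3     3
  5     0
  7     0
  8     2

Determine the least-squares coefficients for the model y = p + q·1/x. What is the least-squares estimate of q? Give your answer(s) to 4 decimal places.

q = 0.8789

Forming AᵀA = [[6, 1093/840]; [1093/840, 1014049/705600]] and Aᵀy = [8, 11/4]ᵀ gives AᵀA·[p, q]ᵀ = Aᵀy.
Eliminating q: (1014049/705600)·(row 1) − (1093/840)·(row 2) gives (977929/141120)·p = (1014049/705600)·8 − (1093/840)·(11/4) = 2793781/352800, so p = 5587562/4889645.
Then q = ((11/4) − (1093/840)·(5587562/4889645))/(1014049/705600) = 859488/977929.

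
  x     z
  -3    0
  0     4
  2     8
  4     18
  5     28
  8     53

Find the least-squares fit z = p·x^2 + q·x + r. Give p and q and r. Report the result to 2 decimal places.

Forming AᵀA = [[5074, 682, 118]; [682, 118, 16]; [118, 16, 6]] and Aᵀz = [4412, 652, 111]ᵀ gives AᵀA·[p, q, r]ᵀ = Aᵀz.
Inverting the 3×3 Gram matrix, [p, q, r]ᵀ = [55721/108726, 242101/108726, 44997/18121]ᵀ.

p = 0.51, q = 2.23, r = 2.48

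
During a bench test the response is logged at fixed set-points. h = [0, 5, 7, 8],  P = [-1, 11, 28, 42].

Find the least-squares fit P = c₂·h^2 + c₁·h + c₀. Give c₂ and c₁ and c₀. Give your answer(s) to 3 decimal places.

c₂ = 1.000, c₁ = -2.713, c₀ = -0.946

With design matrix A, AᵀA = [[7122, 980, 138]; [980, 138, 20]; [138, 20, 4]] and AᵀP = [4335, 587, 80]ᵀ.
Row-reducing yields c₂ = 2810/2809, c₁ = -15243/5618, c₀ = -5315/5618.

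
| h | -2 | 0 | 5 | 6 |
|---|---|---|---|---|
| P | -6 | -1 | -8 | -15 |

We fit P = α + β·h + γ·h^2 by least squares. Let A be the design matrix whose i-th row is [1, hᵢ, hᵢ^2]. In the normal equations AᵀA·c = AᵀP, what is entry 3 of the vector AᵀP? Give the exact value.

Entry 3 ↔ basis h^2, so (AᵀP)_{3} = Σᵢ (h^2)·Pᵢ = (4)·(-6) + (0)·(-1) + (25)·(-8) + (36)·(-15) = -764.

-764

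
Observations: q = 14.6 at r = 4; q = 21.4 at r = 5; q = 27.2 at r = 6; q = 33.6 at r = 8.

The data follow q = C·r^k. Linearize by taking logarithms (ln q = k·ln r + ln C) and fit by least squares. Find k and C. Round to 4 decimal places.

k = 1.1942, C = 2.9755

Linearized form: ln q = k·ln r + ln C. From the 4 transformed points,
Over the data: Σln r = 6.8669, Σ(ln r)² = 12.0466, Σln q = 12.5622, Σln r·ln q = 21.8738.
Normal system: [[12.0466, 6.8669]; [6.8669, 4]]·[k, ln C]ᵀ = [21.8738, 12.5622]ᵀ.
Δ = 12.0466·4 − (6.8669)² = 1.0316; k = (21.8738·4 − 6.8669·12.5622)/1.0316 = 1.19421, ln C = (12.0466·12.5622 − 6.8669·21.8738)/1.0316 = 1.09040, so C = exp(1.09040) = 2.97545.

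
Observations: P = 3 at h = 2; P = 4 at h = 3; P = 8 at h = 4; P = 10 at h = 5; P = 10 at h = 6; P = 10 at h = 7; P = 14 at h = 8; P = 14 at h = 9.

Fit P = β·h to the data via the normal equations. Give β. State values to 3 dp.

β = 1.648

Sums needed: Σh·h = 284.
For MᵀP: Σh·P = 468.
Normal equations: [[284]]·[β]ᵀ = [468]ᵀ.
Hence β = 468 / 284 ≈ 1.64789.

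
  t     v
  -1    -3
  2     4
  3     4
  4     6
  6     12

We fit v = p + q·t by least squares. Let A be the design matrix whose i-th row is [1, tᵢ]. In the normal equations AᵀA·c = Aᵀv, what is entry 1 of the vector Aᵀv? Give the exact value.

23

Entry 1 ↔ basis 1, so (Aᵀv)_{1} = Σᵢ vᵢ = (1)·(-3) + (1)·(4) + (1)·(4) + (1)·(6) + (1)·(12) = 23.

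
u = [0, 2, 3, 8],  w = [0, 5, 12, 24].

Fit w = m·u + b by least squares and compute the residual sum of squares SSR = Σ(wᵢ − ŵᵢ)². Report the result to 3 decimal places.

With design matrix X, XᵀX = [[77, 13]; [13, 4]] and Xᵀw = [238, 41]ᵀ.
det = 77·4 − 13² = 139.
m = (238·4 − 13·41)/139 = 419/139; b = (77·41 − 13·238)/139 = 63/139.
Residuals: -63/139, -206/139, 348/139, -79/139; SSR = 1250/139.

SSR = 8.993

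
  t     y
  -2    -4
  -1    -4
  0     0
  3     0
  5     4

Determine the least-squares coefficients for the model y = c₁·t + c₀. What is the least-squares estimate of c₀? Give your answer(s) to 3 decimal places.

c₀ = -1.859

Normal-equation sums: Σt·t = 39, Σt = 5, Σ1 = 5.
Right-hand side: Σt·y = 32, Σy = -4.
det = 39·5 − 5² = 170.
c₁ = (32·5 − 5·(-4))/170 = 18/17; c₀ = (39·(-4) − 5·32)/170 = -158/85.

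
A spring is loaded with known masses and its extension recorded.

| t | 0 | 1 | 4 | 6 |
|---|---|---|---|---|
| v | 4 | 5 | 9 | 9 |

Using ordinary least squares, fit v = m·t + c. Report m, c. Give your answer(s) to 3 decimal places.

m = 0.912, c = 4.242

Normal-equation sums: Σt·t = 53, Σt = 11, Σ1 = 4.
For Xᵀv: Σt·v = 95, Σv = 27.
XᵀX·[m, c]ᵀ = Xᵀv becomes [[53, 11]; [11, 4]]·[m, c]ᵀ = [95, 27]ᵀ.
Eliminating c: 4·(row 1) − 11·(row 2) gives 91·m = 4·95 − 11·27 = 83, so m = 83/91.
Then c = (27 − 11·(83/91))/4 = 386/91.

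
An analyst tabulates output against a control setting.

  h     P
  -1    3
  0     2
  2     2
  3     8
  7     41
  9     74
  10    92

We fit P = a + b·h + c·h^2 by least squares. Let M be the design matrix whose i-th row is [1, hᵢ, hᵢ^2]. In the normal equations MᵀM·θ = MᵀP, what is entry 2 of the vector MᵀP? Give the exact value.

1898

Entry 2 ↔ basis h, so (MᵀP)_{2} = Σᵢ (h)·Pᵢ = (-1)·(3) + (0)·(2) + (2)·(2) + (3)·(8) + (7)·(41) + (9)·(74) + (10)·(92) = 1898.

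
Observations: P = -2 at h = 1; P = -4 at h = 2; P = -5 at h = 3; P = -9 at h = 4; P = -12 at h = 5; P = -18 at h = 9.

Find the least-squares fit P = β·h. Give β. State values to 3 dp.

β = -2.081

The normal system XᵀX·[β]ᵀ = XᵀP is [[136]]·[β]ᵀ = [-283]ᵀ.
β = (-283)/136 = -2.08088.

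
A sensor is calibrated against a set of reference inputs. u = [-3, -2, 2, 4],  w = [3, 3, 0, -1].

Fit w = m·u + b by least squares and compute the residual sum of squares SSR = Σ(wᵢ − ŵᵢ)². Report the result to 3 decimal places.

SSR = 0.229

Compute the Gram sums: Σu·u = 33, Σu = 1, Σ1 = 4.
For Aᵀw: Σu·w = -19, Σw = 5.
So AᵀA·[m, b]ᵀ = Aᵀw: [[33, 1]; [1, 4]]·[m, b]ᵀ = [-19, 5]ᵀ.
Δ = 33·4 − 1² = 131.
m = ((-19)·4 − 1·5)/131 = -81/131; b = (33·5 − 1·(-19))/131 = 184/131.
Residuals: -34/131, 47/131, -22/131, 9/131; SSR = 30/131.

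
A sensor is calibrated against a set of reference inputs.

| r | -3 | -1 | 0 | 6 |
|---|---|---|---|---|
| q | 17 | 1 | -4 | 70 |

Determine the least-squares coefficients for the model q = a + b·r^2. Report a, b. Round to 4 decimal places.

With design matrix M, MᵀM = [[4, 46]; [46, 1378]] and Mᵀq = [84, 2674]ᵀ.
det = 4·1378 − 46² = 3396.
a = (84·1378 − 46·2674)/3396 = -1813/849; b = (4·2674 − 46·84)/3396 = 1708/849.

a = -2.1355, b = 2.0118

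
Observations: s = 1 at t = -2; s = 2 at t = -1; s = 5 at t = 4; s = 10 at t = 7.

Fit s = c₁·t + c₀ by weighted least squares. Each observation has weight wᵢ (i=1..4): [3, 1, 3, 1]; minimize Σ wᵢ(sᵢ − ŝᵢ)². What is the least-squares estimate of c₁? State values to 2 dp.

c₁ = 0.84

Forming AᵀWA = [[110, 12]; [12, 8]] and AᵀWs = [122, 30]ᵀ gives AᵀWA·[c₁, c₀]ᵀ = AᵀWs.
Eliminating c₀: 8·(row 1) − 12·(row 2) gives 736·c₁ = 8·122 − 12·30 = 616, so c₁ = 77/92.
Then c₀ = (30 − 12·(77/92))/8 = 459/184.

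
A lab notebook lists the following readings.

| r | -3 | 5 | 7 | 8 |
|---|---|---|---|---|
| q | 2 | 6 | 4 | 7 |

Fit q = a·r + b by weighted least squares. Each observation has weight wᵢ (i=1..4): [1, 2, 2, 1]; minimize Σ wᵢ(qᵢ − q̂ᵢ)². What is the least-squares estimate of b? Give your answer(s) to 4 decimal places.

With design matrix X, XᵀWX = [[221, 29]; [29, 6]] and XᵀWq = [166, 29]ᵀ.
Determinant 221·6 − 29² = 485.
a = (166·6 − 29·29)/485 = 31/97; b = (221·29 − 29·166)/485 = 319/97.

b = 3.2887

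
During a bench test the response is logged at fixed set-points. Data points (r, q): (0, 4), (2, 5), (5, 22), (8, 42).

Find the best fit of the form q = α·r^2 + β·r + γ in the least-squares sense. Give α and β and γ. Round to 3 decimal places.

α = 0.491, β = 1.003, γ = 3.079

The normal system XᵀX·[α, β, γ]ᵀ = Xᵀq is [[4737, 645, 93]; [645, 93, 15]; [93, 15, 4]]·[α, β, γ]ᵀ = [3258, 456, 73]ᵀ.
Inverting the 3×3 Gram matrix, [α, β, γ]ᵀ = [187/381, 382/381, 391/127]ᵀ.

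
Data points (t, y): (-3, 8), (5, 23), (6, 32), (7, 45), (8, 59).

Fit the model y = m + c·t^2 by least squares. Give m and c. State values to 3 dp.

Normal-equation sums: Σ1 = 5, Σt^2 = 183, Σt^2·t^2 = 8499.
Moment sums: Σy = 167, Σt^2·y = 7780.
Determinant 5·8499 − 183² = 9006.
m = (167·8499 − 183·7780)/9006 = -1469/3002; c = (5·7780 − 183·167)/9006 = 8339/9006.

m = -0.489, c = 0.926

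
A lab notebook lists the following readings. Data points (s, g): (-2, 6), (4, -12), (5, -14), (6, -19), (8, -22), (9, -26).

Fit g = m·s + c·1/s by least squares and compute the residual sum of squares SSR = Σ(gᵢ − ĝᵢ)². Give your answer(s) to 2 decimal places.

SSR = 4.21

AᵀA·[m, c]ᵀ = Aᵀg reads: 226·m + 6·c = -654;  6·m + (52909/129600)·c = -3169/180.
det = 226·(52909/129600) − 6² = 3645917/64800.
m = ((-654)·(52909/129600) − 6·(-3169/180))/(3645917/64800) = -10456203/3645917; c = (226·(-3169/180) − 6·(-654))/(3645917/64800) = -3554640/3645917.
Residuals: -814224/3645917, -1037532/3645917, 1949105/3645917, -5942765/3645917, 3883780/3645917, -293055/3645917; SSR = 15366375/3645917.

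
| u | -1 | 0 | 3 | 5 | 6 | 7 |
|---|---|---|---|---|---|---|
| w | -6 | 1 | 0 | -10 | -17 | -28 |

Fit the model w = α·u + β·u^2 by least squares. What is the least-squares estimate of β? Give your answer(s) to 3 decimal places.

β = -1.066

Compute the Gram sums: Σu·u = 120, Σu·u^2 = 710, Σu^2·u^2 = 4404.
For Xᵀw: Σu·w = -342, Σu^2·w = -2240.
So XᵀX·[α, β]ᵀ = Xᵀw: [[120, 710]; [710, 4404]]·[α, β]ᵀ = [-342, -2240]ᵀ.
det = 120·4404 − 710² = 24380.
α = ((-342)·4404 − 710·(-2240))/24380 = 21058/6095; β = (120·(-2240) − 710·(-342))/24380 = -1299/1219.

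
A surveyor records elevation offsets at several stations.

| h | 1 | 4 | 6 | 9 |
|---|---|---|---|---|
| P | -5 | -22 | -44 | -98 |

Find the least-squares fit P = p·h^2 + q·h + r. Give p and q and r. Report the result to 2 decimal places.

Normal-equation sums: Σh^2·h^2 = 8114, Σh^2·h = 1010, Σh^2 = 134, Σh·h = 134, Σh = 20, Σ1 = 4.
And Σh^2·P = -9879, Σh·P = -1239, ΣP = -169.
XᵀX·[p, q, r]ᵀ = XᵀP becomes [[8114, 1010, 134]; [1010, 134, 20]; [134, 20, 4]]·[p, q, r]ᵀ = [-9879, -1239, -169]ᵀ.
Solving the 3×3 system (Gaussian elimination) gives p = -37/30, q = 38/51, r = -396/85.

p = -1.23, q = 0.75, r = -4.66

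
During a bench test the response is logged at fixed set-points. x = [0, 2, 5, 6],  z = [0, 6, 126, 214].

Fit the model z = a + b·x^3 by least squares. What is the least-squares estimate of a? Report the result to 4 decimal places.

a = -0.5824

Setting ∂/∂a … = 0 gives: 4·a + 349·b = 346;  349·a + 62345·b = 62022.
(Σ1 = 4, Σx^3 = 349, Σx^3·x^3 = 62345, Σz = 346, Σx^3·z = 62022.)
det = 4·62345 − 349² = 127579.
a = (346·62345 − 349·62022)/127579 = -74308/127579; b = (4·62022 − 349·346)/127579 = 127334/127579.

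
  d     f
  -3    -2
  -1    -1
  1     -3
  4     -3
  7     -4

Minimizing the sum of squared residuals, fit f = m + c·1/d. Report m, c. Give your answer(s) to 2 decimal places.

m = -2.59, c = -1.14

From the data, Σ1 = 5, Σ1/d = 5/84, Σ1/d·1/d = 15481/7056.
For Xᵀf: Σf = -13, Σ1/d·f = -223/84.
Eliminating c: (15481/7056)·(row 1) − (5/84)·(row 2) gives (19345/1764)·m = (15481/7056)·(-13) − (5/84)·(-223/84) = -100069/3528, so m = -100069/38690.
Then c = ((-223/84) − (5/84)·(-100069/38690))/(15481/7056) = -4410/3869.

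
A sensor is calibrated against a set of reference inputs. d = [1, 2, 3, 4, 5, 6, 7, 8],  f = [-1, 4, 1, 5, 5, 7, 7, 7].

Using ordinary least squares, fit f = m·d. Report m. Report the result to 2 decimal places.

Compute the Gram sums: Σd·d = 204.
Right-hand side: Σd·f = 202.
Normal equations: [[204]]·[m]ᵀ = [202]ᵀ.
Hence m = 202 / 204 ≈ 0.990196.

m = 0.99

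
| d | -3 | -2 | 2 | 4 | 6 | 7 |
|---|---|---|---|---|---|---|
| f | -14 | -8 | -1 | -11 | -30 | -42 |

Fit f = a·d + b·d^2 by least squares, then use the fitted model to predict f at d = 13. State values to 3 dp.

With design matrix M, MᵀM = [[118, 596]; [596, 4066]] and Mᵀf = [-462, -3476]ᵀ.
Eliminating b: 4066·(row 1) − 596·(row 2) gives 124572·a = 4066·(-462) − 596·(-3476) = 193204, so a = 48301/31143.
Then b = ((-3476) − 596·(48301/31143))/4066 = -33704/31143.
At d = 13: f̂ = (48301/31143)·(13) + (-33704/31143)·(169) = -724009/4449.

f̂ = -162.735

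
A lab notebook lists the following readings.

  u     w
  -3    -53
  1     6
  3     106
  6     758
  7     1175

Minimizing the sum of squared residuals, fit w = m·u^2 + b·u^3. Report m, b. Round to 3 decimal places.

Compute the Gram sums: Σu^2·u^2 = 3860, Σu^2·u^3 = 24584, Σu^3·u^3 = 165764.
Moment sums: Σu^2·w = 85346, Σu^3·w = 571052.
AᵀA·[m, b]ᵀ = Aᵀw becomes [[3860, 24584]; [24584, 165764]]·[m, b]ᵀ = [85346, 571052]ᵀ.
Eliminating b: 165764·(row 1) − 24584·(row 2) gives 35475984·m = 165764·85346 − 24584·571052 = 108551976, so m = 4522999/1478166.
Then b = (571052 − 24584·(4522999/1478166))/165764 = 2210722/739083.

m = 3.060, b = 2.991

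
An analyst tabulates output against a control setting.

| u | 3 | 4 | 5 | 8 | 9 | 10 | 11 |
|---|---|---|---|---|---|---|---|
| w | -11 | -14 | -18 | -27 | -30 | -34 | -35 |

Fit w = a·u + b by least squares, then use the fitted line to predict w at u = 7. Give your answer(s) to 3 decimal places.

From the data, Σu·u = 416, Σu = 50, Σ1 = 7.
And Σu·w = -1390, Σw = -169.
XᵀX·[a, b]ᵀ = Xᵀw becomes [[416, 50]; [50, 7]]·[a, b]ᵀ = [-1390, -169]ᵀ.
Determinant 416·7 − 50² = 412.
a = ((-1390)·7 − 50·(-169))/412 = -320/103; b = (416·(-169) − 50·(-1390))/412 = -201/103.
At u = 7: ŵ = (-320/103)·(7) + (-201/103)·(1) = -2441/103.

ŵ = -23.699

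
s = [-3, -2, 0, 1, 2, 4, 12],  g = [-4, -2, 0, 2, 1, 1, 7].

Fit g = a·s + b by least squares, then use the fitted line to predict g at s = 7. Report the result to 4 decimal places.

Normal-equation sums: Σs·s = 178, Σs = 14, Σ1 = 7.
And Σs·g = 108, Σg = 5.
Eliminating b: 7·(row 1) − 14·(row 2) gives 1050·a = 7·108 − 14·5 = 686, so a = 49/75.
Then b = (5 − 14·(49/75))/7 = -311/525.
At s = 7: ĝ = (49/75)·(7) + (-311/525)·(1) = 418/105.

ĝ = 3.9810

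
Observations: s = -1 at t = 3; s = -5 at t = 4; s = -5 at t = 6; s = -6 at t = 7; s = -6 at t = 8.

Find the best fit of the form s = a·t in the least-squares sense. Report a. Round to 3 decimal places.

a = -0.822

MᵀM·[a]ᵀ = Mᵀs reads: 174·a = -143.
a = (-143)/174 = -0.821839.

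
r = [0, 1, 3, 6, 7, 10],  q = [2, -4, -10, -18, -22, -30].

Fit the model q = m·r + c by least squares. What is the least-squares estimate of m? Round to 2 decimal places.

Forming MᵀM = [[195, 27]; [27, 6]] and Mᵀq = [-596, -82]ᵀ gives MᵀM·[m, c]ᵀ = Mᵀq.
det = 195·6 − 27² = 441.
m = ((-596)·6 − 27·(-82))/441 = -454/147; c = (195·(-82) − 27·(-596))/441 = 34/147.

m = -3.09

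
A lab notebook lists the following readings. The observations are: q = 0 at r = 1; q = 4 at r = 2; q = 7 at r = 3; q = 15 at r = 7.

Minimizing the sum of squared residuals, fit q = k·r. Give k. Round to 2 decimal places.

Forming XᵀX = [[63]] and Xᵀq = [134]ᵀ gives XᵀX·[k]ᵀ = Xᵀq.
k = 134/63 = 2.12698.

k = 2.13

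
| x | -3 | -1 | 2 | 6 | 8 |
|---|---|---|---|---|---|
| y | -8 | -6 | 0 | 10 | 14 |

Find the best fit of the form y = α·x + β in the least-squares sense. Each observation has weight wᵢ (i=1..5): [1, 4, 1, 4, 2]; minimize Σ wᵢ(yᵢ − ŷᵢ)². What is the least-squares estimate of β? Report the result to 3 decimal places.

β = -3.351

Setting ∂/∂α … = 0 gives: 289·α + 35·β = 512;  35·α + 12·β = 36.
(Σwᵢ·x·x = 289, Σwᵢ·x = 35, Σwᵢ·1 = 12, Σwᵢ·x·y = 512, Σwᵢ·y = 36.)
Δ = 289·12 − 35² = 2243.
α = (512·12 − 35·36)/2243 = 4884/2243; β = (289·36 − 35·512)/2243 = -7516/2243.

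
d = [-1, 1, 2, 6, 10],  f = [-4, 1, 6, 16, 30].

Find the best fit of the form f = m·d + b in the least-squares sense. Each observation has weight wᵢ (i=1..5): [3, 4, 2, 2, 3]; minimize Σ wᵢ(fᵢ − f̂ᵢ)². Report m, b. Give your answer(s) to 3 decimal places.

Sums needed: Σwᵢ·d·d = 387, Σwᵢ·d = 47, Σwᵢ·1 = 14.
For MᵀWf: Σwᵢ·d·f = 1132, Σwᵢ·f = 126.
Eliminating b: 14·(row 1) − 47·(row 2) gives 3209·m = 14·1132 − 47·126 = 9926, so m = 9926/3209.
Then b = (126 − 47·(9926/3209))/14 = -4442/3209.

m = 3.093, b = -1.384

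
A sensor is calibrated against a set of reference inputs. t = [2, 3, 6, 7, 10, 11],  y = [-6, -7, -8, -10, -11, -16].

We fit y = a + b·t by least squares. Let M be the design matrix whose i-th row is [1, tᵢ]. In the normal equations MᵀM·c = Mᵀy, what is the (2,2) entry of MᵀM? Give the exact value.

Row 2 ↔ basis t, column 2 ↔ basis t, so (MᵀM)_{2,2} = Σᵢ (t)·(t) = (2)·(2) + (3)·(3) + (6)·(6) + (7)·(7) + (10)·(10) + (11)·(11) = 319.

319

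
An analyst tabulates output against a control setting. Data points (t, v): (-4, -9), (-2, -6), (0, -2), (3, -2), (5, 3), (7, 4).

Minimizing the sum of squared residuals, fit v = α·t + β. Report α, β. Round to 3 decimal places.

α = 1.151, β = -3.726

The normal system MᵀM·[α, β]ᵀ = Mᵀv is [[103, 9]; [9, 6]]·[α, β]ᵀ = [85, -12]ᵀ.
Δ = 103·6 − 9² = 537.
α = (85·6 − 9·(-12))/537 = 206/179; β = (103·(-12) − 9·85)/537 = -667/179.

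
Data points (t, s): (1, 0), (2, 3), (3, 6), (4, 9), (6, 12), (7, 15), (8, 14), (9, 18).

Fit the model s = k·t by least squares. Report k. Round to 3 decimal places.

k = 1.965

From the data, Σt·t = 260.
For Xᵀs: Σt·s = 511.
Normal equations: [[260]]·[k]ᵀ = [511]ᵀ.
k = 511/260 = 1.96538.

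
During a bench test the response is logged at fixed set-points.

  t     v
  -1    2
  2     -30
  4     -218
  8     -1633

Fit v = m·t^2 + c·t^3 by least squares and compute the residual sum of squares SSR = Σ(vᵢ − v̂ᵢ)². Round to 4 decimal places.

SSR = 0.9735

Normal-equation sums: Σt^2·t^2 = 4369, Σt^2·t^3 = 33823, Σt^3·t^3 = 266305.
For Xᵀv: Σt^2·v = -108118, Σt^3·v = -850290.
Normal equations: [[4369, 33823]; [33823, 266305]]·[m, c]ᵀ = [-108118, -850290]ᵀ.
Determinant 4369·266305 − 33823² = 19491216.
m = ((-108118)·266305 − 33823·(-850290))/19491216 = -4125665/2436402; c = (4369·(-850290) − 33823·(-108118))/19491216 = -7255237/2436402.
Residuals: 871616/1218201, 726248/1218201, -131638/406067, 39719/1218201; SSR = 1185917/1218201.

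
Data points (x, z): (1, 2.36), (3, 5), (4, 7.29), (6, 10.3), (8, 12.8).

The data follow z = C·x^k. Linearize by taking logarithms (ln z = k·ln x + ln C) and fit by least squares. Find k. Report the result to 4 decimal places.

Taking logs, ln z = k·ln x + ln C, so regress ln z on ln x.
Sums: Σln x = 6.3561, Σ(ln x)² = 10.6632, Σln z = 9.3362, Σln x·ln z = 14.0021.
Normal system: [[10.6632, 6.3561]; [6.3561, 5]]·[k, ln C]ᵀ = [14.0021, 9.3362]ᵀ.
Slope k = (n·Σln x·ln z − Σln x·Σln z)/(n·Σ(ln x)² − (Σln x)²) = (5·14.0021 − 6.3561·9.3362)/12.9161 = 0.82599; ln C = (Σln z − k·Σln x)/n = 0.81722.

k = 0.8260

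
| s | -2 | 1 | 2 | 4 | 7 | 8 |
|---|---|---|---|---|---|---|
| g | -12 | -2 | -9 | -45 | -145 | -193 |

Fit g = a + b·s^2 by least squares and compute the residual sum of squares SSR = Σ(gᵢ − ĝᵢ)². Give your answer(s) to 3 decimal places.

Entries of AᵀA: Σ1 = 6, Σs^2 = 138, Σs^2·s^2 = 6786.
Moment sums: Σg = -406, Σs^2·g = -20263.
So AᵀA·[a, b]ᵀ = Aᵀg: [[6, 138]; [138, 6786]]·[a, b]ᵀ = [-406, -20263]ᵀ.
Δ = 6·6786 − 138² = 21672.
a = ((-406)·6786 − 138·(-20263))/21672 = 6863/3612; b = (6·(-20263) − 138·(-406))/21672 = -10925/3612.
Residuals: -2169/1204, -527/602, 1443/1204, 257/172, 787/602, -1593/1204; SSR = 13413/1204.

SSR = 11.140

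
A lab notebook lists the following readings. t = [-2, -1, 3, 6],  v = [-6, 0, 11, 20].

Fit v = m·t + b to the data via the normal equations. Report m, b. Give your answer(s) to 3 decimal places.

Sums needed: Σt·t = 50, Σt = 6, Σ1 = 4.
And Σt·v = 165, Σv = 25.
Eliminating b: 4·(row 1) − 6·(row 2) gives 164·m = 4·165 − 6·25 = 510, so m = 255/82.
Then b = (25 − 6·(255/82))/4 = 65/41.

m = 3.110, b = 1.585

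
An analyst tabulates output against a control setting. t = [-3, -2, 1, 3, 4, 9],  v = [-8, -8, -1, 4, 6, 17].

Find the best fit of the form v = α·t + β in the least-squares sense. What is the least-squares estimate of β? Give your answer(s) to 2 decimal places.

β = -2.67

From the data, Σt·t = 120, Σt = 12, Σ1 = 6.
Moment sums: Σt·v = 228, Σv = 10.
det = 120·6 − 12² = 576.
α = (228·6 − 12·10)/576 = 13/6; β = (120·10 − 12·228)/576 = -8/3.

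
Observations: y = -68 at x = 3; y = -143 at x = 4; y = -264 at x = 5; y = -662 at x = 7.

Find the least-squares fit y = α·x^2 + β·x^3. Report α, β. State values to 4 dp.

α = -3.0289, β = -1.4978

Entries of MᵀM: Σx^2·x^2 = 3363, Σx^2·x^3 = 21199, Σx^3·x^3 = 138099.
Right-hand side: Σx^2·y = -41938, Σx^3·y = -271054.
So MᵀM·[α, β]ᵀ = Mᵀy: [[3363, 21199]; [21199, 138099]]·[α, β]ᵀ = [-41938, -271054]ᵀ.
det = 3363·138099 − 21199² = 15029336.
α = ((-41938)·138099 − 21199·(-271054))/15029336 = -11380529/3757334; β = (3363·(-271054) − 21199·(-41938))/15029336 = -5627735/3757334.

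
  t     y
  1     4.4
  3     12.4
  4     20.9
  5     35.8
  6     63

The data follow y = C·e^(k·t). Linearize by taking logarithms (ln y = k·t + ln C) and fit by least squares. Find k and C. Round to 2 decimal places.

k = 0.53, C = 2.55

Taking logs, ln y = k·t + ln C, so regress ln y on t.
Sums: Σt = 19.0000, Σ(t)² = 87.0000, Σln y = 14.7601, Σt·ln y = 63.9422.
Normal system: [[87.0000, 19.0000]; [19.0000, 5]]·[k, ln C]ᵀ = [63.9422, 14.7601]ᵀ.
Solving (det = 74.0000): k = 0.53066, ln C = 0.93553, so C = exp(0.93553) = 2.54856.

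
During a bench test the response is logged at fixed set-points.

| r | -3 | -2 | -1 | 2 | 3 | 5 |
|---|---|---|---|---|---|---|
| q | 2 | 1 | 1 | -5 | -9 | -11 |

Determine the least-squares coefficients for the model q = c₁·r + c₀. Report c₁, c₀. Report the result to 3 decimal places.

Forming AᵀA = [[52, 4]; [4, 6]] and Aᵀq = [-101, -21]ᵀ gives AᵀA·[c₁, c₀]ᵀ = Aᵀq.
Determinant 52·6 − 4² = 296.
c₁ = ((-101)·6 − 4·(-21))/296 = -261/148; c₀ = (52·(-21) − 4·(-101))/296 = -86/37.

c₁ = -1.764, c₀ = -2.324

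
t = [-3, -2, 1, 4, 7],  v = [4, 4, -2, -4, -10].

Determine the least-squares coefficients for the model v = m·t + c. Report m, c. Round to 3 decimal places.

The normal system AᵀA·[m, c]ᵀ = Aᵀv is [[79, 7]; [7, 5]]·[m, c]ᵀ = [-108, -8]ᵀ.
det = 79·5 − 7² = 346.
m = ((-108)·5 − 7·(-8))/346 = -242/173; c = (79·(-8) − 7·(-108))/346 = 62/173.

m = -1.399, c = 0.358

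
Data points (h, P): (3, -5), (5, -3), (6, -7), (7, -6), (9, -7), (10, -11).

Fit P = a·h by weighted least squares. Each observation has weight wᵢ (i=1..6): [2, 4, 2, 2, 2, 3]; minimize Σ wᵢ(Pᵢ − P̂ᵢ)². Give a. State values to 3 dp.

a = -0.952

Forming AᵀWA = [[750]] and AᵀWP = [-714]ᵀ gives AᵀWA·[a]ᵀ = AᵀWP.
Hence a = -714 / 750 ≈ -0.952.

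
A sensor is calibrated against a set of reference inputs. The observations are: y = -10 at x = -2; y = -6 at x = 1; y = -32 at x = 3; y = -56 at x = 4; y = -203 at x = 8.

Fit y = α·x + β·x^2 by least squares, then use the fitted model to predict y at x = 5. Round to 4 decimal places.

ŷ = -82.8362

Forming MᵀM = [[94, 596]; [596, 4450]] and Mᵀy = [-1930, -14222]ᵀ gives MᵀM·[α, β]ᵀ = Mᵀy.
Δ = 94·4450 − 596² = 63084.
α = ((-1930)·4450 − 596·(-14222))/63084 = -9349/5257; β = (94·(-14222) − 596·(-1930))/63084 = -15549/5257.
At x = 5: ŷ = (-9349/5257)·(5) + (-15549/5257)·(25) = -62210/751.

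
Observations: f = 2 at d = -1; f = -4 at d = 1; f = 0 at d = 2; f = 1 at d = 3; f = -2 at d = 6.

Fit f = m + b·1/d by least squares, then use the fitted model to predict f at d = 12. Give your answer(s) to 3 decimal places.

XᵀX·[m, b]ᵀ = Xᵀf reads: 5·m + 1·b = -3;  1·m + (43/18)·b = -6.
det = 5·(43/18) − 1² = 197/18.
m = ((-3)·(43/18) − 1·(-6))/(197/18) = -21/197; b = (5·(-6) − 1·(-3))/(197/18) = -486/197.
At d = 12: f̂ = (-21/197)·(1) + (-486/197)·(1/12) = -123/394.

f̂ = -0.312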